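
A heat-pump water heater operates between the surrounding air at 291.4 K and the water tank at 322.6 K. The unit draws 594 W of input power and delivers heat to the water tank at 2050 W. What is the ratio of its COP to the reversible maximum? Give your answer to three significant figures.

0.334

COP_actual = Q̇_H/Ẇ = 2050/594.0 = 3.451.
The reservoir spacing is ΔT = 322.6 − 291.4 = 31.20 K.
COP_Carnot = T_H/ΔT = 322.60/31.20 = 10.34.
η_II = COP_actual/COP_Carnot = 3.451/10.34 = 0.3338.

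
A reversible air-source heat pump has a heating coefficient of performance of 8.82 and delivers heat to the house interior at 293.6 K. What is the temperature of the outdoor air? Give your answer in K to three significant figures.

260 K

COP_HP = T_H/(T_H − T_C) gives T_H − T_C = T_H/COP.
With T_H = 293.60 K, T_C = 293.60 × (1 − 1/8.82) = 260.31 K.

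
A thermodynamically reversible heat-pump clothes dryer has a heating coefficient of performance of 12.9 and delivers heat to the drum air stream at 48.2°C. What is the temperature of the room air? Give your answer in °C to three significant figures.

COP_HP = T_H/(T_H − T_C) gives T_H − T_C = T_H/COP.
With T_H = 321.35 K, T_C = 321.35 × (1 − 1/12.9) = 296.44 K.
Converting, 296.44 K = 23.29°C.

23.3 °C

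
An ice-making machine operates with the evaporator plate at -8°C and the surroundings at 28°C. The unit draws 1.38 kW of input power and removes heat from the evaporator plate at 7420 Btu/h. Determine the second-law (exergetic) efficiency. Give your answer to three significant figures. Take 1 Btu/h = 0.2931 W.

Converting, Q̇_C = 7420 Btu/h = 2.175 kW, so COP_actual = Q̇_C/Ẇ = 2.175/1.380 = 1.576.
In absolute terms T_C = 265.15 K and T_H = 301.15 K, so ΔT = 36.00 K.
COP_Carnot = T_C/ΔT = 265.15/36.00 = 7.365.
η_II = COP_actual/COP_Carnot = 1.576/7.365 = 0.2140.

0.214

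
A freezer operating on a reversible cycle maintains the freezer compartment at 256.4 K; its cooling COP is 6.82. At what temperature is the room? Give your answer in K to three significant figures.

294 K

COP_R = T_C/(T_H − T_C) gives T_H − T_C = T_C/COP.
With T_C = 256.40 K, T_H = 256.40 × (1 + 1/6.82) = 294.00 K.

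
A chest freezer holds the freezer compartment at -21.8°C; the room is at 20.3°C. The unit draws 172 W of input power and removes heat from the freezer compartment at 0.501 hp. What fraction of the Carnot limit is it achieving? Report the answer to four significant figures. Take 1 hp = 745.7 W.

Converting, Q̇_C = 0.5010 hp = 373.6 W, so COP_actual = Q̇_C/Ẇ = 373.6/172.0 = 2.172.
In absolute terms T_C = 251.35 K and T_H = 293.45 K, so ΔT = 42.10 K.
COP_Carnot = T_C/ΔT = 251.35/42.10 = 5.970.
η_II = COP_actual/COP_Carnot = 2.172/5.970 = 0.3638.

0.3638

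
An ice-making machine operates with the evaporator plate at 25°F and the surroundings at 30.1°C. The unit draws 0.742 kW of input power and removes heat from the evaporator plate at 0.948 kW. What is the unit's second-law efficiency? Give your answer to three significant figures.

COP_actual = Q̇_C/Ẇ = 0.9480/0.7420 = 1.278.
In absolute terms T_C = 269.26 K and T_H = 303.25 K, so ΔT = 33.99 K.
COP_Carnot = T_C/ΔT = 269.26/33.99 = 7.922.
η_II = COP_actual/COP_Carnot = 1.278/7.922 = 0.1613.

0.161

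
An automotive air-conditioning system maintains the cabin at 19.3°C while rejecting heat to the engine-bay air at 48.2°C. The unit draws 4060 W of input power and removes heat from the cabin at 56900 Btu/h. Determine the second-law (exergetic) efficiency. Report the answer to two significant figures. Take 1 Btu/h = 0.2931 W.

0.41

Converting, Q̇_C = 56900 Btu/h = 16680 W, so COP_actual = Q̇_C/Ẇ = 16680/4060 = 4.108.
In absolute terms T_C = 292.45 K and T_H = 321.35 K, so ΔT = 28.90 K.
COP_Carnot = T_C/ΔT = 292.45/28.90 = 10.12.
η_II = COP_actual/COP_Carnot = 4.108/10.12 = 0.4059.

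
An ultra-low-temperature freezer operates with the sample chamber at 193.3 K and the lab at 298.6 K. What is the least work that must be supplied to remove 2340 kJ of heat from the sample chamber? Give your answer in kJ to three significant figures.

The reservoir spacing is ΔT = 298.6 − 193.3 = 105.3 K.
The reversible limit is COP_R = T_C/ΔT = 1.836, so W_min = Q_C/COP = Q_C·ΔT/T_C.
W_min = 2340 × 105.3/193.30 = 1275 kJ.

1270 kJ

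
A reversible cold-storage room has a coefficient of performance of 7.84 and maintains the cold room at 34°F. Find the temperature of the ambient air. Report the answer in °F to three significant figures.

COP_R = T_C/(T_H − T_C) gives T_H − T_C = T_C/COP.
With T_C = 274.26 K, T_H = 274.26 × (1 + 1/7.84) = 309.24 K.
Converting, 309.24 K = 96.97°F.

97.0 °F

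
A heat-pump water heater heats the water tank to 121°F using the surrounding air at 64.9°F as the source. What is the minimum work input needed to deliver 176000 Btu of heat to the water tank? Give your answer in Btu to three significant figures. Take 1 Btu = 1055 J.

17000 Btu

In absolute terms T_C = 291.43 K and T_H = 322.59 K, so ΔT = 31.17 K.
The reversible limit is COP_HP = T_H/ΔT = 10.35, so W_min = Q_H/COP = Q_H·ΔT/T_H.
W_min = 176000 × 31.17/322.59 = 17000 Btu.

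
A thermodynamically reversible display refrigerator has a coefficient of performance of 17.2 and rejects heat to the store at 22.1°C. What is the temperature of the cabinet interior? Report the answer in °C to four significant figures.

5.877 °C

For a Carnot refrigerator COP_R = T_C/(T_H − T_C), so T_C = COP·T_H/(1 + COP).
With T_H = 295.25 K, T_C = 17.2 × 295.25/18.20 = 279.03 K.
Converting, 279.03 K = 5.88°C.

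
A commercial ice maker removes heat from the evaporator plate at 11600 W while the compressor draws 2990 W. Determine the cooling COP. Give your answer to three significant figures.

The first law gives Q̇_H = Q̇_C + Ẇ, so the three rates are Q̇_C = 11600, Q̇_H = 14590, Ẇ = 2990 W.
COP_R = Q̇_C/Ẇ = 11600/2990 = 3.880.

3.88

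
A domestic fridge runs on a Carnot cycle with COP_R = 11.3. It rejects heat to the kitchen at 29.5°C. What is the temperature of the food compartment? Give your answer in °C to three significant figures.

For a Carnot refrigerator COP_R = T_C/(T_H − T_C), so T_C = COP·T_H/(1 + COP).
With T_H = 302.65 K, T_C = 11.3 × 302.65/12.30 = 278.04 K.
Converting, 278.04 K = 4.89°C.

4.89 °C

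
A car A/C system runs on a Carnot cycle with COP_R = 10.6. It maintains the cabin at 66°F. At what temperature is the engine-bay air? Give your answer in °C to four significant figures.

COP_R = T_C/(T_H − T_C) gives T_H − T_C = T_C/COP.
With T_C = 292.04 K, T_H = 292.04 × (1 + 1/10.6) = 319.59 K.
Converting, 319.59 K = 46.44°C.

46.44 °C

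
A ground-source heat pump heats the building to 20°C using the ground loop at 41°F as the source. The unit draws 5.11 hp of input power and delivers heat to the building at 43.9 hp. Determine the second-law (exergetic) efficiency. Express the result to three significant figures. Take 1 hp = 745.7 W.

COP_actual = Q̇_H/Ẇ = 43.90/5.110 = 8.591.
In absolute terms T_C = 278.15 K and T_H = 293.15 K, so ΔT = 15.00 K.
COP_Carnot = T_H/ΔT = 293.15/15.00 = 19.54.
η_II = COP_actual/COP_Carnot = 8.591/19.54 = 0.4396.

0.440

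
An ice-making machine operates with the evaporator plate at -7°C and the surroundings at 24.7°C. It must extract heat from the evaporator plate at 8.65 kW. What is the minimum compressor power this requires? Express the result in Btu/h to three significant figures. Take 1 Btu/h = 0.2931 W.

In absolute terms T_C = 266.15 K and T_H = 297.85 K, so ΔT = 31.70 K.
COP_Carnot = T_C/ΔT = 266.15/31.70 = 8.396.
Ẇ_min = Q̇/COP_Carnot = 8.650/8.396 = 1.030 kW = 3515 Btu/h.

3520 Btu/h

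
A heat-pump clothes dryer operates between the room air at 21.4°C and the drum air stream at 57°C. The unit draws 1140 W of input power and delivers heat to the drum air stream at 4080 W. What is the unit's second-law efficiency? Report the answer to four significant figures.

0.3859

COP_actual = Q̇_H/Ẇ = 4080/1140 = 3.579.
In absolute terms T_C = 294.55 K and T_H = 330.15 K, so ΔT = 35.60 K.
COP_Carnot = T_H/ΔT = 330.15/35.60 = 9.274.
η_II = COP_actual/COP_Carnot = 3.579/9.274 = 0.3859.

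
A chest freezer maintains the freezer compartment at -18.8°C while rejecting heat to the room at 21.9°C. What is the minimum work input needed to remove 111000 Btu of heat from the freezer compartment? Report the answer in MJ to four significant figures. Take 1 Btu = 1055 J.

In absolute terms T_C = 254.35 K and T_H = 295.05 K, so ΔT = 40.70 K.
The reversible limit is COP_R = T_C/ΔT = 6.249, so W_min = Q_C/COP = Q_C·ΔT/T_C.
W_min = 111000 × 40.70/254.35 = 17760 Btu = 18.74 MJ.

18.74 MJ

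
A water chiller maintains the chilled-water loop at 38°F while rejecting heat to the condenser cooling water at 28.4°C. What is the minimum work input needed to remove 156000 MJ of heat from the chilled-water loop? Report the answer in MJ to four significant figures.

In absolute terms T_C = 276.48 K and T_H = 301.55 K, so ΔT = 25.07 K.
The reversible limit is COP_R = T_C/ΔT = 11.03, so W_min = Q_C/COP = Q_C·ΔT/T_C.
W_min = 156000 × 25.07/276.48 = 14140 MJ.

14140 MJ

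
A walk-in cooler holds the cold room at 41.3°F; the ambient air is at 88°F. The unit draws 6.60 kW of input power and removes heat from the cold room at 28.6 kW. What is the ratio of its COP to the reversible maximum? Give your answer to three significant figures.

COP_actual = Q̇_C/Ẇ = 28.60/6.600 = 4.333.
In absolute terms T_C = 278.32 K and T_H = 304.26 K, so ΔT = 25.94 K.
COP_Carnot = T_C/ΔT = 278.32/25.94 = 10.73.
η_II = COP_actual/COP_Carnot = 4.333/10.73 = 0.4039.

0.404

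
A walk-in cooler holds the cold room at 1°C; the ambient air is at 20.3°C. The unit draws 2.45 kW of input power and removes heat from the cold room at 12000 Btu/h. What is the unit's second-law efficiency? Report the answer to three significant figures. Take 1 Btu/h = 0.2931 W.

Converting, Q̇_C = 12000 Btu/h = 3.517 kW, so COP_actual = Q̇_C/Ẇ = 3.517/2.450 = 1.436.
In absolute terms T_C = 274.15 K and T_H = 293.45 K, so ΔT = 19.30 K.
COP_Carnot = T_C/ΔT = 274.15/19.30 = 14.20.
η_II = COP_actual/COP_Carnot = 1.436/14.20 = 0.1011.

0.101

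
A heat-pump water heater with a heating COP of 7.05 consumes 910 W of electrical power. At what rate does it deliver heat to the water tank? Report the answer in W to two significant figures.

Q̇_H = COP_HP × Ẇ = 7.05 × 910.0 = 6416 W.

6400 W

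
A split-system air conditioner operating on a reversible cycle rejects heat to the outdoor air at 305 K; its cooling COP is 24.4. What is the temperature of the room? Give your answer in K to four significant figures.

For a Carnot refrigerator COP_R = T_C/(T_H − T_C), so T_C = COP·T_H/(1 + COP).
With T_H = 305.00 K, T_C = 24.4 × 305.00/25.40 = 292.99 K.

293.0 K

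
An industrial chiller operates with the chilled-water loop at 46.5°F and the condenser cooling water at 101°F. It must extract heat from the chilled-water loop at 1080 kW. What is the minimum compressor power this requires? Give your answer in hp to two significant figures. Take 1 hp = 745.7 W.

160 hp

In absolute terms T_C = 281.21 K and T_H = 311.48 K, so ΔT = 30.28 K.
COP_Carnot = T_C/ΔT = 281.21/30.28 = 9.288.
Ẇ_min = Q̇/COP_Carnot = 1080/9.288 = 116.3 kW = 155.9 hp.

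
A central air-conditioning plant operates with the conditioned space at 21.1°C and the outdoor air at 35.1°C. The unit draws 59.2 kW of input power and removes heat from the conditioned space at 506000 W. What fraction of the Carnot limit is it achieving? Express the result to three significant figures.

Converting, Q̇_C = 506000 W = 506.0 kW, so COP_actual = Q̇_C/Ẇ = 506.0/59.20 = 8.547.
In absolute terms T_C = 294.25 K and T_H = 308.25 K, so ΔT = 14.00 K.
COP_Carnot = T_C/ΔT = 294.25/14.00 = 21.02.
η_II = COP_actual/COP_Carnot = 8.547/21.02 = 0.4067.

0.407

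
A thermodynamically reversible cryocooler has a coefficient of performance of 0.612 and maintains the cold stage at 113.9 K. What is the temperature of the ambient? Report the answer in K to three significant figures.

300 K

COP_R = T_C/(T_H − T_C) gives T_H − T_C = T_C/COP.
With T_C = 113.90 K, T_H = 113.90 × (1 + 1/0.612) = 300.01 K.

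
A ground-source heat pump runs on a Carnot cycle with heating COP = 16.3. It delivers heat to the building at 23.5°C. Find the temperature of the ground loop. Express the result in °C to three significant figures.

5.30 °C

COP_HP = T_H/(T_H − T_C) gives T_H − T_C = T_H/COP.
With T_H = 296.65 K, T_C = 296.65 × (1 − 1/16.3) = 278.45 K.
Converting, 278.45 K = 5.30°C.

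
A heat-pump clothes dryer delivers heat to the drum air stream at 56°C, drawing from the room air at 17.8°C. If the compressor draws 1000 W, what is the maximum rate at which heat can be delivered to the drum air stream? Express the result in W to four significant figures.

In absolute terms T_C = 290.95 K and T_H = 329.15 K, so ΔT = 38.20 K.
COP_Carnot = T_H/ΔT = 329.15/38.20 = 8.616.
Q̇_max = COP_Carnot × Ẇ = 8.616 × 1000 W = 8616 W.

8616 W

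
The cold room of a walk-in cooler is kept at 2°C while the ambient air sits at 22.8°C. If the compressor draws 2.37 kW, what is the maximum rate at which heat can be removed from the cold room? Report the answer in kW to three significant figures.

In absolute terms T_C = 275.15 K and T_H = 295.95 K, so ΔT = 20.80 K.
COP_Carnot = T_C/ΔT = 275.15/20.80 = 13.23.
Q̇_max = COP_Carnot × Ẇ = 13.23 × 2.370 kW = 31.35 kW.

31.4 kW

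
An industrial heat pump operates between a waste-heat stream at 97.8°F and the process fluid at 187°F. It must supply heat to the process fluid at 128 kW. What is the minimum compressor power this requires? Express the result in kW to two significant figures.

In absolute terms T_C = 309.71 K and T_H = 359.26 K, so ΔT = 49.56 K.
COP_Carnot = T_H/ΔT = 359.26/49.56 = 7.250.
Ẇ_min = Q̇/COP_Carnot = 128.0/7.250 = 17.66 kW.

18 kW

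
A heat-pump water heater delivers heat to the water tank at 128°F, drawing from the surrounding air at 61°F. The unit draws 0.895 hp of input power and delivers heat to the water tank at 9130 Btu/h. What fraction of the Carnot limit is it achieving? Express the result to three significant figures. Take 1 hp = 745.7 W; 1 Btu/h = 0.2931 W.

Converting, Q̇_H = 9130 Btu/h = 3.589 hp, so COP_actual = Q̇_H/Ẇ = 3.589/0.8950 = 4.010.
In absolute terms T_C = 289.26 K and T_H = 326.48 K, so ΔT = 37.22 K.
COP_Carnot = T_H/ΔT = 326.48/37.22 = 8.771.
η_II = COP_actual/COP_Carnot = 4.010/8.771 = 0.4571.

0.457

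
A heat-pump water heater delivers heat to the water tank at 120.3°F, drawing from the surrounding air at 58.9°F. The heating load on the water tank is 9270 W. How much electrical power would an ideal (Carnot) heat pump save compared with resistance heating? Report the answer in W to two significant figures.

8300 W

In absolute terms T_C = 288.09 K and T_H = 322.21 K, so ΔT = 34.11 K.
COP_Carnot = T_H/ΔT = 322.21/34.11 = 9.446.
Resistance heating needs Ẇ_res = Q̇_H = 9270 W; the reversible heat pump needs only Ẇ_hp = Q̇_H/COP = 981.4 W.
Saving = 9270 − 981.4 = 8289 W.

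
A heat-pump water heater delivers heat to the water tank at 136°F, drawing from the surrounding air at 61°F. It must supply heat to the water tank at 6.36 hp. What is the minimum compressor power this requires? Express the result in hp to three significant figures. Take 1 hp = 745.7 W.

0.801 hp

In absolute terms T_C = 289.26 K and T_H = 330.93 K, so ΔT = 41.67 K.
COP_Carnot = T_H/ΔT = 330.93/41.67 = 7.942.
Ẇ_min = Q̇/COP_Carnot = 6.360/7.942 = 0.8008 hp.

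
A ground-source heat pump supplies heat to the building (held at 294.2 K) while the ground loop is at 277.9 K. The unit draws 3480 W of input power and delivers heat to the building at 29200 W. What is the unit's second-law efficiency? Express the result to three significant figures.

0.465

COP_actual = Q̇_H/Ẇ = 29200/3480 = 8.391.
The reservoir spacing is ΔT = 294.2 − 277.9 = 16.30 K.
COP_Carnot = T_H/ΔT = 294.20/16.30 = 18.05.
η_II = COP_actual/COP_Carnot = 8.391/18.05 = 0.4649.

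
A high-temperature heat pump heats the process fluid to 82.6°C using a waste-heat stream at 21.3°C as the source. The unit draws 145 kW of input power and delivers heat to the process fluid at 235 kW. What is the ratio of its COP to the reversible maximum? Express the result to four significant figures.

COP_actual = Q̇_H/Ẇ = 235.0/145.0 = 1.621.
In absolute terms T_C = 294.45 K and T_H = 355.75 K, so ΔT = 61.30 K.
COP_Carnot = T_H/ΔT = 355.75/61.30 = 5.803.
η_II = COP_actual/COP_Carnot = 1.621/5.803 = 0.2793.

0.2793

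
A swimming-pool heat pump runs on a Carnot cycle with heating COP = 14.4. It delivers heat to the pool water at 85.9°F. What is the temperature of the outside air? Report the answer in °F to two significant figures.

48 °F

COP_HP = T_H/(T_H − T_C) gives T_H − T_C = T_H/COP.
With T_H = 303.09 K, T_C = 303.09 × (1 − 1/14.4) = 282.05 K.
Converting, 282.05 K = 48.01°F.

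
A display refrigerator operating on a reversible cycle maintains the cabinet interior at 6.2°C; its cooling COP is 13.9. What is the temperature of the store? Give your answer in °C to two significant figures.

26 °C

COP_R = T_C/(T_H − T_C) gives T_H − T_C = T_C/COP.
With T_C = 279.35 K, T_H = 279.35 × (1 + 1/13.9) = 299.45 K.
Converting, 299.45 K = 26.30°C.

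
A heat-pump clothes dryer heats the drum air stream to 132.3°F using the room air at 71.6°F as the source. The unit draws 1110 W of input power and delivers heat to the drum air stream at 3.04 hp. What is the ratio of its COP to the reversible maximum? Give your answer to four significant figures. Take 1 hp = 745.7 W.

0.2094

Converting, Q̇_H = 3.040 hp = 2267 W, so COP_actual = Q̇_H/Ẇ = 2267/1110 = 2.042.
In absolute terms T_C = 295.15 K and T_H = 328.87 K, so ΔT = 33.72 K.
COP_Carnot = T_H/ΔT = 328.87/33.72 = 9.752.
η_II = COP_actual/COP_Carnot = 2.042/9.752 = 0.2094.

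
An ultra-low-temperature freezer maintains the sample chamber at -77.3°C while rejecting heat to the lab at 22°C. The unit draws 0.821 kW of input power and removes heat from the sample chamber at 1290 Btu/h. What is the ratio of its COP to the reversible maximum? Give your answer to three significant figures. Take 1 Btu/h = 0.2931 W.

0.234

Converting, Q̇_C = 1290 Btu/h = 0.3781 kW, so COP_actual = Q̇_C/Ẇ = 0.3781/0.8210 = 0.4605.
In absolute terms T_C = 195.85 K and T_H = 295.15 K, so ΔT = 99.30 K.
COP_Carnot = T_C/ΔT = 195.85/99.30 = 1.972.
η_II = COP_actual/COP_Carnot = 0.4605/1.972 = 0.2335.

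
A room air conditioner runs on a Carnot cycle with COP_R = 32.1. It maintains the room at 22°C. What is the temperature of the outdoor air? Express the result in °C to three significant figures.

COP_R = T_C/(T_H − T_C) gives T_H − T_C = T_C/COP.
With T_C = 295.15 K, T_H = 295.15 × (1 + 1/32.1) = 304.34 K.
Converting, 304.34 K = 31.19°C.

31.2 °C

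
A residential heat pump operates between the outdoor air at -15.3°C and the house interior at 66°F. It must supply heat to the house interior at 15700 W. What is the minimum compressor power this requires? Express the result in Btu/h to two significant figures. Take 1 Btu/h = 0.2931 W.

6300 Btu/h

In absolute terms T_C = 257.85 K and T_H = 292.04 K, so ΔT = 34.19 K.
COP_Carnot = T_H/ΔT = 292.04/34.19 = 8.542.
Ẇ_min = Q̇/COP_Carnot = 15700/8.542 = 1838 W = 6271 Btu/h.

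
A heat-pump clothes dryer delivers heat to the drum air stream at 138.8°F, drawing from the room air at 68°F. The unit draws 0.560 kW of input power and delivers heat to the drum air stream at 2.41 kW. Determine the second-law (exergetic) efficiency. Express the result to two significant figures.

COP_actual = Q̇_H/Ẇ = 2.410/0.5600 = 4.304.
In absolute terms T_C = 293.15 K and T_H = 332.48 K, so ΔT = 39.33 K.
COP_Carnot = T_H/ΔT = 332.48/39.33 = 8.453.
η_II = COP_actual/COP_Carnot = 4.304/8.453 = 0.5091.

0.51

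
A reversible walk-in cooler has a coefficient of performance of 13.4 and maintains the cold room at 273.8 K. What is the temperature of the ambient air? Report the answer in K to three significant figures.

294 K

COP_R = T_C/(T_H − T_C) gives T_H − T_C = T_C/COP.
With T_C = 273.80 K, T_H = 273.80 × (1 + 1/13.4) = 294.23 K.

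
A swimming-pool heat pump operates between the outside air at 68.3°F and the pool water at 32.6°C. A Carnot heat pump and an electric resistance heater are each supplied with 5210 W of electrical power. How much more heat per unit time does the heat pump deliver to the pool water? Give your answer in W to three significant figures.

123000 W

In absolute terms T_C = 293.32 K and T_H = 305.75 K, so ΔT = 12.43 K.
COP_Carnot = T_H/ΔT = 305.75/12.43 = 24.59.
The heat pump delivers Q̇_H = COP × Ẇ = 128100 W; the resistance heater delivers Ẇ = 5210 W.
Extra = (COP − 1)·Ẇ = 122900 W.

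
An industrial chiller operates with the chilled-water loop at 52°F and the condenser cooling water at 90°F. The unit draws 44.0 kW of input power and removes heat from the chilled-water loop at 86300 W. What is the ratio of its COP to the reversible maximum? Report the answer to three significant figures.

0.146

Converting, Q̇_C = 86300 W = 86.30 kW, so COP_actual = Q̇_C/Ẇ = 86.30/44.00 = 1.961.
In absolute terms T_C = 284.26 K and T_H = 305.37 K, so ΔT = 21.11 K.
COP_Carnot = T_C/ΔT = 284.26/21.11 = 13.47.
η_II = COP_actual/COP_Carnot = 1.961/13.47 = 0.1457.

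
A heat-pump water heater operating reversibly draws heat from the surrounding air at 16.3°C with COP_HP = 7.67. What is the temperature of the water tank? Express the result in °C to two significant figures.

COP_HP = T_H/(T_H − T_C) rearranges to T_H = COP·T_C/(COP − 1).
With T_C = 289.45 K, T_H = 7.67 × 289.45/6.670 = 332.85 K.
Converting, 332.85 K = 59.70°C.

60 °C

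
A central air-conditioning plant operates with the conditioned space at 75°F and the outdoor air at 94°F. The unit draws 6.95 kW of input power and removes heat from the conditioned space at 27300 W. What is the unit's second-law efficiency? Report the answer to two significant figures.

0.14

Converting, Q̇_C = 27300 W = 27.30 kW, so COP_actual = Q̇_C/Ẇ = 27.30/6.950 = 3.928.
In absolute terms T_C = 297.04 K and T_H = 307.59 K, so ΔT = 10.56 K.
COP_Carnot = T_C/ΔT = 297.04/10.56 = 28.14.
η_II = COP_actual/COP_Carnot = 3.928/28.14 = 0.1396.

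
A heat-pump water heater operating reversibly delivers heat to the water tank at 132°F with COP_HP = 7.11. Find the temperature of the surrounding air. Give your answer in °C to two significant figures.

9.3 °C

COP_HP = T_H/(T_H − T_C) gives T_H − T_C = T_H/COP.
With T_H = 328.71 K, T_C = 328.71 × (1 − 1/7.11) = 282.47 K.
Converting, 282.47 K = 9.32°C.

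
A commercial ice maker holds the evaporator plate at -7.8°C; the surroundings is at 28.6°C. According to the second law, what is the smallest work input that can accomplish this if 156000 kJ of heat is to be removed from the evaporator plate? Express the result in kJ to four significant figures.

In absolute terms T_C = 265.35 K and T_H = 301.75 K, so ΔT = 36.40 K.
The reversible limit is COP_R = T_C/ΔT = 7.290, so W_min = Q_C/COP = Q_C·ΔT/T_C.
W_min = 156000 × 36.40/265.35 = 21400 kJ.

21400 kJ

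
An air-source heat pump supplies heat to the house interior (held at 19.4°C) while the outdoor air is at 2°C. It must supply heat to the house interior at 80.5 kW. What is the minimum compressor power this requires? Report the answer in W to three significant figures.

4790 W

In absolute terms T_C = 275.15 K and T_H = 292.55 K, so ΔT = 17.40 K.
COP_Carnot = T_H/ΔT = 292.55/17.40 = 16.81.
Ẇ_min = Q̇/COP_Carnot = 80.50/16.81 = 4.788 kW = 4788 W.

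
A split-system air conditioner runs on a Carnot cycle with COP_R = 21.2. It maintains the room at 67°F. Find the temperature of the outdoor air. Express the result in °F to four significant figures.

COP_R = T_C/(T_H − T_C) gives T_H − T_C = T_C/COP.
With T_C = 292.59 K, T_H = 292.59 × (1 + 1/21.2) = 306.40 K.
Converting, 306.40 K = 91.84°F.

91.84 °F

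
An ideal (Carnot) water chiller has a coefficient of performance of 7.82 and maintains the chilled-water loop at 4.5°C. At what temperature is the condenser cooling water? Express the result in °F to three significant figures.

104 °F

COP_R = T_C/(T_H − T_C) gives T_H − T_C = T_C/COP.
With T_C = 277.65 K, T_H = 277.65 × (1 + 1/7.82) = 313.16 K.
Converting, 313.16 K = 104.01°F.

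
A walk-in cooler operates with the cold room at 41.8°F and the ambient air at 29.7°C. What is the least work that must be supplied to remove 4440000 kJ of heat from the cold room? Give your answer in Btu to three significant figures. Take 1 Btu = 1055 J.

In absolute terms T_C = 278.59 K and T_H = 302.85 K, so ΔT = 24.26 K.
The reversible limit is COP_R = T_C/ΔT = 11.49, so W_min = Q_C/COP = Q_C·ΔT/T_C.
W_min = 4440000 × 24.26/278.59 = 386600 kJ = 366400 Btu.

366000 Btu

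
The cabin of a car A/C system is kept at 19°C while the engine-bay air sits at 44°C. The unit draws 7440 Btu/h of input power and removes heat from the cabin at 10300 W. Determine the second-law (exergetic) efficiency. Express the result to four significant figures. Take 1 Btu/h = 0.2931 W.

Converting, Q̇_C = 10300 W = 35140 Btu/h, so COP_actual = Q̇_C/Ẇ = 35140/7440 = 4.723.
In absolute terms T_C = 292.15 K and T_H = 317.15 K, so ΔT = 25.00 K.
COP_Carnot = T_C/ΔT = 292.15/25.00 = 11.69.
η_II = COP_actual/COP_Carnot = 4.723/11.69 = 0.4042.

0.4042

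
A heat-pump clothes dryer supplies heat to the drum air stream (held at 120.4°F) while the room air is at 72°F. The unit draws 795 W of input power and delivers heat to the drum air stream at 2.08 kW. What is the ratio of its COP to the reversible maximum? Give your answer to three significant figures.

0.218

Converting, Q̇_H = 2.080 kW = 2080 W, so COP_actual = Q̇_H/Ẇ = 2080/795.0 = 2.616.
In absolute terms T_C = 295.37 K and T_H = 322.26 K, so ΔT = 26.89 K.
COP_Carnot = T_H/ΔT = 322.26/26.89 = 11.98.
η_II = COP_actual/COP_Carnot = 2.616/11.98 = 0.2183.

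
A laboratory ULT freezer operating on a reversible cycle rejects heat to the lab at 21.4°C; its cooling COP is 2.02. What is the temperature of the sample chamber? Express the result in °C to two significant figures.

For a Carnot refrigerator COP_R = T_C/(T_H − T_C), so T_C = COP·T_H/(1 + COP).
With T_H = 294.55 K, T_C = 2.02 × 294.55/3.020 = 197.02 K.
Converting, 197.02 K = -76.13°C.

-76 °C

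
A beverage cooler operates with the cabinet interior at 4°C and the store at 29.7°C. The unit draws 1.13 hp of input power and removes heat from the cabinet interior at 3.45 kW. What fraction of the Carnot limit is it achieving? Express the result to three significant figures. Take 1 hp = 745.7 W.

0.380

Converting, Q̇_C = 3.450 kW = 4.627 hp, so COP_actual = Q̇_C/Ẇ = 4.627/1.130 = 4.094.
In absolute terms T_C = 277.15 K and T_H = 302.85 K, so ΔT = 25.70 K.
COP_Carnot = T_C/ΔT = 277.15/25.70 = 10.78.
η_II = COP_actual/COP_Carnot = 4.094/10.78 = 0.3797.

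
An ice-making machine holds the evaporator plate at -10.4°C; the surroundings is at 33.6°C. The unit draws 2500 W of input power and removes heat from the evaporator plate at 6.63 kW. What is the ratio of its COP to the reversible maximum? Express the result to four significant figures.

Converting, Q̇_C = 6.630 kW = 6630 W, so COP_actual = Q̇_C/Ẇ = 6630/2500 = 2.652.
In absolute terms T_C = 262.75 K and T_H = 306.75 K, so ΔT = 44.00 K.
COP_Carnot = T_C/ΔT = 262.75/44.00 = 5.972.
η_II = COP_actual/COP_Carnot = 2.652/5.972 = 0.4441.

0.4441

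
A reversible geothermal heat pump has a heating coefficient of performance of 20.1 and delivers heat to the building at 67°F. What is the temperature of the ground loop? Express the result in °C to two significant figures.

4.9 °C

COP_HP = T_H/(T_H − T_C) gives T_H − T_C = T_H/COP.
With T_H = 292.59 K, T_C = 292.59 × (1 − 1/20.1) = 278.04 K.
Converting, 278.04 K = 4.89°C.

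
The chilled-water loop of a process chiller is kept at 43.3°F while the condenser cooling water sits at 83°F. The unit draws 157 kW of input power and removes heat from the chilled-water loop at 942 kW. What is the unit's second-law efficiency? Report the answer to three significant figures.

0.474

COP_actual = Q̇_C/Ẇ = 942.0/157.0 = 6.000.
In absolute terms T_C = 279.43 K and T_H = 301.48 K, so ΔT = 22.06 K.
COP_Carnot = T_C/ΔT = 279.43/22.06 = 12.67.
η_II = COP_actual/COP_Carnot = 6.000/12.67 = 0.4736.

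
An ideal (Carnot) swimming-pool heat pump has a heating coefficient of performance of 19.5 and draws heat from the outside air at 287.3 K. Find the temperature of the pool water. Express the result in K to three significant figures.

COP_HP = T_H/(T_H − T_C) rearranges to T_H = COP·T_C/(COP − 1).
With T_C = 287.30 K, T_H = 19.5 × 287.30/18.50 = 302.83 K.

303 K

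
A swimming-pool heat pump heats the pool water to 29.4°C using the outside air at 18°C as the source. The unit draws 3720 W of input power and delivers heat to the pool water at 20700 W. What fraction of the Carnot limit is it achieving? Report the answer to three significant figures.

COP_actual = Q̇_H/Ẇ = 20700/3720 = 5.565.
In absolute terms T_C = 291.15 K and T_H = 302.55 K, so ΔT = 11.40 K.
COP_Carnot = T_H/ΔT = 302.55/11.40 = 26.54.
η_II = COP_actual/COP_Carnot = 5.565/26.54 = 0.2097.

0.210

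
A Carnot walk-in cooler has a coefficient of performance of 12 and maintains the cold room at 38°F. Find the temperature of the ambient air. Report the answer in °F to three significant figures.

79.5 °F

COP_R = T_C/(T_H − T_C) gives T_H − T_C = T_C/COP.
With T_C = 276.48 K, T_H = 276.48 × (1 + 1/12) = 299.52 K.
Converting, 299.52 K = 79.47°F.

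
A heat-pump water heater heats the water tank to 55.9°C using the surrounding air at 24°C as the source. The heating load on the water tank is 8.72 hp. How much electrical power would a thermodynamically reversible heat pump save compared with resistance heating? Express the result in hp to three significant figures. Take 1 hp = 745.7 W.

7.87 hp

In absolute terms T_C = 297.15 K and T_H = 329.05 K, so ΔT = 31.90 K.
COP_Carnot = T_H/ΔT = 329.05/31.90 = 10.32.
Resistance heating needs Ẇ_res = Q̇_H = 8.720 hp; the reversible heat pump needs only Ẇ_hp = Q̇_H/COP = 0.8454 hp.
Saving = 8.720 − 0.8454 = 7.875 hp.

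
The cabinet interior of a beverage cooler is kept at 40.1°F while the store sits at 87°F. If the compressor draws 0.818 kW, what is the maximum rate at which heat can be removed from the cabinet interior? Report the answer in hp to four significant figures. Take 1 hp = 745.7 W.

In absolute terms T_C = 277.65 K and T_H = 303.71 K, so ΔT = 26.06 K.
COP_Carnot = T_C/ΔT = 277.65/26.06 = 10.66.
Q̇_max = COP_Carnot × Ẇ = 10.66 × 0.8180 kW = 8.717 kW = 11.69 hp.

11.69 hp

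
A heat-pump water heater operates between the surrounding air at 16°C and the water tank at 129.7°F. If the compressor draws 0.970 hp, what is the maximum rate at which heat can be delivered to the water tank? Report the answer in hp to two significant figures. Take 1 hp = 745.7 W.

8.3 hp

In absolute terms T_C = 289.15 K and T_H = 327.43 K, so ΔT = 38.28 K.
COP_Carnot = T_H/ΔT = 327.43/38.28 = 8.554.
Q̇_max = COP_Carnot × Ẇ = 8.554 × 0.9700 hp = 8.297 hp.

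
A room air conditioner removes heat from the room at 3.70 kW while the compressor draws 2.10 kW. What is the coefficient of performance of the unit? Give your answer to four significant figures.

1.762

The first law gives Q̇_H = Q̇_C + Ẇ, so the three rates are Q̇_C = 3.700, Q̇_H = 5.800, Ẇ = 2.100 kW.
COP_R = Q̇_C/Ẇ = 3.700/2.100 = 1.762.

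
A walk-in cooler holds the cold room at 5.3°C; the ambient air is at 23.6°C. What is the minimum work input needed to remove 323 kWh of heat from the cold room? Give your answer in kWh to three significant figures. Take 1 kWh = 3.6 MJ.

21.2 kWh

In absolute terms T_C = 278.45 K and T_H = 296.75 K, so ΔT = 18.30 K.
The reversible limit is COP_R = T_C/ΔT = 15.22, so W_min = Q_C/COP = Q_C·ΔT/T_C.
W_min = 323.0 × 18.30/278.45 = 21.23 kWh.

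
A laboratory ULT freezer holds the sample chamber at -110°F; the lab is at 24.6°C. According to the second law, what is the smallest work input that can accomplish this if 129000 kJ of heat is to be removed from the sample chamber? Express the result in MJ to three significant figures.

In absolute terms T_C = 194.26 K and T_H = 297.75 K, so ΔT = 103.5 K.
The reversible limit is COP_R = T_C/ΔT = 1.877, so W_min = Q_C/COP = Q_C·ΔT/T_C.
W_min = 129000 × 103.5/194.26 = 68720 kJ = 68.72 MJ.

68.7 MJ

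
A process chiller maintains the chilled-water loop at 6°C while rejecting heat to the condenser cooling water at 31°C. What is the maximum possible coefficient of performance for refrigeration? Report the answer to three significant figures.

11.2

In absolute terms T_C = 279.15 K and T_H = 304.15 K, so ΔT = 25.00 K.
For a reversible cycle, COP_Carnot = T_C/ΔT = 279.15/25.00 = 11.17.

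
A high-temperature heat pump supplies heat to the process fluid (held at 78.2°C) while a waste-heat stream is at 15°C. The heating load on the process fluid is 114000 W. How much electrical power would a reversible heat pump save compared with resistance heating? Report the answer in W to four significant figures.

In absolute terms T_C = 288.15 K and T_H = 351.35 K, so ΔT = 63.20 K.
COP_Carnot = T_H/ΔT = 351.35/63.20 = 5.559.
Resistance heating needs Ẇ_res = Q̇_H = 114000 W; the reversible heat pump needs only Ẇ_hp = Q̇_H/COP = 20510 W.
Saving = 114000 − 20510 = 93490 W.

93490 W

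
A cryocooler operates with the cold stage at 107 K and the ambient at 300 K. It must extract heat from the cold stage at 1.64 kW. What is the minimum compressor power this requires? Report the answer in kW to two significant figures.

The reservoir spacing is ΔT = 300 − 107 = 193.0 K.
COP_Carnot = T_C/ΔT = 107.00/193.0 = 0.5544.
Ẇ_min = Q̇/COP_Carnot = 1.640/0.5544 = 2.958 kW.

3.0 kW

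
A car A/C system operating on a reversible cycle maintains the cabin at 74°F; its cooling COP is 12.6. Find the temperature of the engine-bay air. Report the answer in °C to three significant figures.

46.9 °C

COP_R = T_C/(T_H − T_C) gives T_H − T_C = T_C/COP.
With T_C = 296.48 K, T_H = 296.48 × (1 + 1/12.6) = 320.01 K.
Converting, 320.01 K = 46.86°C.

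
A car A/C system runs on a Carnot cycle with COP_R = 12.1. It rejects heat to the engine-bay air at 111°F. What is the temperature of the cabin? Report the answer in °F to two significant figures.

For a Carnot refrigerator COP_R = T_C/(T_H − T_C), so T_C = COP·T_H/(1 + COP).
With T_H = 317.04 K, T_C = 12.1 × 317.04/13.10 = 292.84 K.
Converting, 292.84 K = 67.44°F.

67 °F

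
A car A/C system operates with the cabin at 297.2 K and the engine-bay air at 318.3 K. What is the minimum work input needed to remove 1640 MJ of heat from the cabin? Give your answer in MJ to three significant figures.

116 MJ

The reservoir spacing is ΔT = 318.3 − 297.2 = 21.10 K.
The reversible limit is COP_R = T_C/ΔT = 14.09, so W_min = Q_C/COP = Q_C·ΔT/T_C.
W_min = 1640 × 21.10/297.20 = 116.4 MJ.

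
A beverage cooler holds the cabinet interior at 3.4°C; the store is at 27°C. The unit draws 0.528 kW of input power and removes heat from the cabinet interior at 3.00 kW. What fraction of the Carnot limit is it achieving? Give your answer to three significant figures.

COP_actual = Q̇_C/Ẇ = 3.000/0.5280 = 5.682.
In absolute terms T_C = 276.55 K and T_H = 300.15 K, so ΔT = 23.60 K.
COP_Carnot = T_C/ΔT = 276.55/23.60 = 11.72.
η_II = COP_actual/COP_Carnot = 5.682/11.72 = 0.4849.

0.485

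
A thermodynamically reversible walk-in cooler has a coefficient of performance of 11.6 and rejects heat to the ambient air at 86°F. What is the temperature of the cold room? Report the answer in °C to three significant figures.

For a Carnot refrigerator COP_R = T_C/(T_H − T_C), so T_C = COP·T_H/(1 + COP).
With T_H = 303.15 K, T_C = 11.6 × 303.15/12.60 = 279.09 K.
Converting, 279.09 K = 5.94°C.

5.94 °C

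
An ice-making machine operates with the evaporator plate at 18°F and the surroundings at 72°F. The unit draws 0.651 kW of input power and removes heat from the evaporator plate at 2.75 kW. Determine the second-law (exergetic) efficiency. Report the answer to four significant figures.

COP_actual = Q̇_C/Ẇ = 2.750/0.6510 = 4.224.
In absolute terms T_C = 265.37 K and T_H = 295.37 K, so ΔT = 30.00 K.
COP_Carnot = T_C/ΔT = 265.37/30.00 = 8.846.
η_II = COP_actual/COP_Carnot = 4.224/8.846 = 0.4775.

0.4775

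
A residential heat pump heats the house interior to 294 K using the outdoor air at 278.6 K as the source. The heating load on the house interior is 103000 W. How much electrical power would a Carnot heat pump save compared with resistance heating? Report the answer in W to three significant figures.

The reservoir spacing is ΔT = 294 − 278.6 = 15.40 K.
COP_Carnot = T_H/ΔT = 294.00/15.40 = 19.09.
Resistance heating needs Ẇ_res = Q̇_H = 103000 W; the reversible heat pump needs only Ẇ_hp = Q̇_H/COP = 5395 W.
Saving = 103000 − 5395 = 97600 W.

97600 W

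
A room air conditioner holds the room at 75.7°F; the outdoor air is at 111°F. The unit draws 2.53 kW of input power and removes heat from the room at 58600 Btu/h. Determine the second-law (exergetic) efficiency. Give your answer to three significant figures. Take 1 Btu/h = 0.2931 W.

0.448

Converting, Q̇_C = 58600 Btu/h = 17.18 kW, so COP_actual = Q̇_C/Ẇ = 17.18/2.530 = 6.789.
In absolute terms T_C = 297.43 K and T_H = 317.04 K, so ΔT = 19.61 K.
COP_Carnot = T_C/ΔT = 297.43/19.61 = 15.17.
η_II = COP_actual/COP_Carnot = 6.789/15.17 = 0.4476.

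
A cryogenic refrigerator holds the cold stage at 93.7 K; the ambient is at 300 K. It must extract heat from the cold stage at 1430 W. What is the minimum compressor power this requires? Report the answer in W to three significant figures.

3150 W

The reservoir spacing is ΔT = 300 − 93.7 = 206.3 K.
COP_Carnot = T_C/ΔT = 93.70/206.3 = 0.4542.
Ẇ_min = Q̇/COP_Carnot = 1430/0.4542 = 3148 W.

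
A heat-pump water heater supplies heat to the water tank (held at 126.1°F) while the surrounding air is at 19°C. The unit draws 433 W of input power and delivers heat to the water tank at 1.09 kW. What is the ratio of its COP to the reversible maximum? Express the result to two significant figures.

Converting, Q̇_H = 1.090 kW = 1090 W, so COP_actual = Q̇_H/Ẇ = 1090/433.0 = 2.517.
In absolute terms T_C = 292.15 K and T_H = 325.43 K, so ΔT = 33.28 K.
COP_Carnot = T_H/ΔT = 325.43/33.28 = 9.779.
η_II = COP_actual/COP_Carnot = 2.517/9.779 = 0.2574.

0.26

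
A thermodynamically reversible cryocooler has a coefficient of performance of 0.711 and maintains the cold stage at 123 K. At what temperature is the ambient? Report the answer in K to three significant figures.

296 K

COP_R = T_C/(T_H − T_C) gives T_H − T_C = T_C/COP.
With T_C = 123.00 K, T_H = 123.00 × (1 + 1/0.711) = 296.00 K.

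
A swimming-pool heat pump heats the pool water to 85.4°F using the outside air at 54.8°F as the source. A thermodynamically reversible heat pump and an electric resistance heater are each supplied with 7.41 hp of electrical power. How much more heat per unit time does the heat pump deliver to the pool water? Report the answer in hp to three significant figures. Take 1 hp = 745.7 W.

In absolute terms T_C = 285.82 K and T_H = 302.82 K, so ΔT = 17.00 K.
COP_Carnot = T_H/ΔT = 302.82/17.00 = 17.81.
The heat pump delivers Q̇_H = COP × Ẇ = 132.0 hp; the resistance heater delivers Ẇ = 7.410 hp.
Extra = (COP − 1)·Ẇ = 124.6 hp.

125 hp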